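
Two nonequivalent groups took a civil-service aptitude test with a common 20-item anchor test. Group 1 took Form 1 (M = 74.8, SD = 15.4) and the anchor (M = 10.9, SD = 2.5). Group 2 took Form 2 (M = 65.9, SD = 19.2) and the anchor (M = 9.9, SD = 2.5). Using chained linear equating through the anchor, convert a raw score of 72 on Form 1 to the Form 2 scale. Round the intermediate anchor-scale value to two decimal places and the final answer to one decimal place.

Form 1 → anchor (Group 1): v = (2.5/15.4)(72 − 74.8) + 10.9 = 10.45
anchor → Form 2 (Group 2): y = (19.2/2.5)(10.45 − 9.9) + 65.9 = 70.1

70.1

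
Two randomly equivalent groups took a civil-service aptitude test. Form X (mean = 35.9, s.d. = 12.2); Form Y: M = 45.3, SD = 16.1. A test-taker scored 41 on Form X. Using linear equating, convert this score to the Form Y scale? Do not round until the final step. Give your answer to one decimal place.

52.0

Linear equating: y = (SD_Y/SD_X)(x − M_X) + M_Y
y = (16.1/12.2)(41 − 35.9) + 45.3
y = 1.319672 × 5.1 + 45.3 = 6.7303 + 45.3 = 52.0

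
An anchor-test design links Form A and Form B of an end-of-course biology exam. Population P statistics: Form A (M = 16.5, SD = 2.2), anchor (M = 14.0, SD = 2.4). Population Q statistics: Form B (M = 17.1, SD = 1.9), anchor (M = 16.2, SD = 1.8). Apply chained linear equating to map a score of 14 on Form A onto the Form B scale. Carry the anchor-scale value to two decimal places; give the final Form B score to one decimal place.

Form A → anchor (Population P): v = (2.4/2.2)(14 − 16.5) + 14.0 = 11.27
anchor → Form B (Population Q): y = (1.9/1.8)(11.27 − 16.2) + 17.1 = 11.9

11.9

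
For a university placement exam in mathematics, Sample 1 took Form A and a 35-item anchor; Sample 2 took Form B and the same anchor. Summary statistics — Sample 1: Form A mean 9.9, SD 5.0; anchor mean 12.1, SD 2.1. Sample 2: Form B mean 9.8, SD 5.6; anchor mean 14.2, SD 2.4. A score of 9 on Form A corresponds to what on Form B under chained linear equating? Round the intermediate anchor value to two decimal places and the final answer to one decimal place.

4.0

Form A → anchor (Sample 1): v = (2.1/5.0)(9 − 9.9) + 12.1 = 11.72
anchor → Form B (Sample 2): y = (5.6/2.4)(11.72 − 14.2) + 9.8 = 4.0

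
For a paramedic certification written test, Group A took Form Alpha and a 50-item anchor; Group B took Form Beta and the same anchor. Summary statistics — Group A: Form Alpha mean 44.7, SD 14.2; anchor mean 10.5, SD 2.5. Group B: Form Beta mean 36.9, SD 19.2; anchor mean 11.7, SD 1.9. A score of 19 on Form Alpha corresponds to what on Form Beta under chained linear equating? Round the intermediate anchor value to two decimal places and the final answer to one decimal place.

Form Alpha → anchor (Group A): v = (2.5/14.2)(19 − 44.7) + 10.5 = 5.98
anchor → Form Beta (Group B): y = (19.2/1.9)(5.98 − 11.7) + 36.9 = -20.9

-20.9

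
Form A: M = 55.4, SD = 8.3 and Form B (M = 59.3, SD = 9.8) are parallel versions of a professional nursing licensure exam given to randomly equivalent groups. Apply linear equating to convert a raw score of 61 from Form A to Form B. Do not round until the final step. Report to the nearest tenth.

Linear equating: y = (SD_Y/SD_X)(x − M_X) + M_Y
y = (9.8/8.3)(61 − 55.4) + 59.3
y = 1.180723 × 5.6 + 59.3 = 6.6120 + 59.3 = 65.9

65.9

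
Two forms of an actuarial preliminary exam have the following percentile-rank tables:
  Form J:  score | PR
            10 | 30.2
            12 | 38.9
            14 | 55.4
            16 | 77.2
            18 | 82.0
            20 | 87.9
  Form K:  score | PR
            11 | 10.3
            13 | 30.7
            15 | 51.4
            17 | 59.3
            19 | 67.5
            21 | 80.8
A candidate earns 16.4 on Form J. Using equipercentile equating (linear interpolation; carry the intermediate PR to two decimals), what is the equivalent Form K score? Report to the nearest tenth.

PR of 16.4 on Form J: 77.2 + (16.4 − 16)/(18 − 16) × (82.0 − 77.2) = 78.16
On Form K, PR 78.16 falls between score 19 (PR 67.5) and 21 (PR 80.8).
Interpolate: 19 + (78.16 − 67.5)/(80.8 − 67.5) × (21 − 19) = 20.6

20.6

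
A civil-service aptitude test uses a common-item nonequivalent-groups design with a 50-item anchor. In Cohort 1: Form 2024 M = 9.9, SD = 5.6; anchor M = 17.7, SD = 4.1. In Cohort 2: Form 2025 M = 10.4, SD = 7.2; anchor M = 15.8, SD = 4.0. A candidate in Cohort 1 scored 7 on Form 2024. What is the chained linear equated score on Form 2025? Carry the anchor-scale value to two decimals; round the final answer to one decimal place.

10.0

Form 2024 → anchor (Cohort 1): v = (4.1/5.6)(7 − 9.9) + 17.7 = 15.58
anchor → Form 2025 (Cohort 2): y = (7.2/4.0)(15.58 − 15.8) + 10.4 = 10.0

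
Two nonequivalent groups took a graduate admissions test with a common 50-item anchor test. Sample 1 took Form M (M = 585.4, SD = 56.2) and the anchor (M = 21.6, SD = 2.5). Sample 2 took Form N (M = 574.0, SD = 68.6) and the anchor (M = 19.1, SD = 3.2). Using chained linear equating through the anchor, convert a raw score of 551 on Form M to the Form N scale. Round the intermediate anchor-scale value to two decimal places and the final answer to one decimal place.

594.8

Form M → anchor (Sample 1): v = (2.5/56.2)(551 − 585.4) + 21.6 = 20.07
anchor → Form N (Sample 2): y = (68.6/3.2)(20.07 − 19.1) + 574.0 = 594.8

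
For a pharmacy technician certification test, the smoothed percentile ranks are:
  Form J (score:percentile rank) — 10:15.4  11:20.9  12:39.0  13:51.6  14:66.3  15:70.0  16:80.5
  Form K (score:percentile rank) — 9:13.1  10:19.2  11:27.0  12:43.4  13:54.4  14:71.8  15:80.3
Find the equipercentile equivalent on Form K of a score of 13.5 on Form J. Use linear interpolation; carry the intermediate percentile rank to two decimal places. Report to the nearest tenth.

PR of 13.5 on Form J: 51.6 + (13.5 − 13)/(14 − 13) × (66.3 − 51.6) = 58.95
On Form K, PR 58.95 falls between score 13 (PR 54.4) and 14 (PR 71.8).
Interpolate: 13 + (58.95 − 54.4)/(71.8 − 54.4) × (14 − 13) = 13.3

13.3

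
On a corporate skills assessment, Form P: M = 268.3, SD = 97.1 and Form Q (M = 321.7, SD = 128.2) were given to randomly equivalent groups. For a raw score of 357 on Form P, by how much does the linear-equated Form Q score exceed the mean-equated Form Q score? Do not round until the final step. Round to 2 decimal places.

28.41

Mean-equated: 357 + (321.7 − 268.3) = 410.40
Linear-equated: (128.2/97.1)(357 − 268.3) + 321.7 = 438.810
Difference = 438.810 − 410.40 = 28.41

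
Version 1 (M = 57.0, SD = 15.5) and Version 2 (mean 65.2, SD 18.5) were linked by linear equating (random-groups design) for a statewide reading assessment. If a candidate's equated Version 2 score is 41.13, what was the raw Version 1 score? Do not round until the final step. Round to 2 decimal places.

36.83

Invert y = (SD_Y/SD_X)(x − M_X) + M_Y:
x = (SD_X/SD_Y)(y − M_Y) + M_X = (15.5/18.5)(41.13 − 65.2) + 57.0
x = 0.837838 × -24.070 + 57.0 = 36.83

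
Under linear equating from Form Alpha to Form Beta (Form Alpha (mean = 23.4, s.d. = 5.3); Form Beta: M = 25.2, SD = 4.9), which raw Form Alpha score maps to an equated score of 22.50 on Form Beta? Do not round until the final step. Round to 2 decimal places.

Invert y = (SD_Y/SD_X)(x − M_X) + M_Y:
x = (SD_X/SD_Y)(y − M_Y) + M_X = (5.3/4.9)(22.50 − 25.2) + 23.4
x = 1.081633 × -2.700 + 23.4 = 20.48

20.48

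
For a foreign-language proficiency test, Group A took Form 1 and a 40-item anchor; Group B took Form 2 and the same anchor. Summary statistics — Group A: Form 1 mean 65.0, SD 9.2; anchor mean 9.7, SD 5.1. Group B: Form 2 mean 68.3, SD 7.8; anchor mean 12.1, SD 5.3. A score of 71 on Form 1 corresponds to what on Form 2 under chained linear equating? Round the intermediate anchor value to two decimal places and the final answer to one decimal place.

Form 1 → anchor (Group A): v = (5.1/9.2)(71 − 65.0) + 9.7 = 13.03
anchor → Form 2 (Group B): y = (7.8/5.3)(13.03 − 12.1) + 68.3 = 69.7

69.7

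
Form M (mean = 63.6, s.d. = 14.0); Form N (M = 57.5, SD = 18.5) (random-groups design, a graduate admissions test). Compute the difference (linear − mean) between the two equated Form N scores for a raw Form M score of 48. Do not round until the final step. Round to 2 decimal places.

-5.01

Mean-equated: 48 + (57.5 − 63.6) = 41.90
Linear-equated: (18.5/14.0)(48 − 63.6) + 57.5 = 36.886
Difference = 36.886 − 41.90 = -5.01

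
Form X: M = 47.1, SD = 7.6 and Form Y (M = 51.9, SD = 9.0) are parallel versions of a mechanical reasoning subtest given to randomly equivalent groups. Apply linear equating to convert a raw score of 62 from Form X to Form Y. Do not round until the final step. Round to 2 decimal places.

Linear equating: y = (SD_Y/SD_X)(x − M_X) + M_Y
y = (9.0/7.6)(62 − 47.1) + 51.9
y = 1.184211 × 14.9 + 51.9 = 17.6447 + 51.9 = 69.54

69.54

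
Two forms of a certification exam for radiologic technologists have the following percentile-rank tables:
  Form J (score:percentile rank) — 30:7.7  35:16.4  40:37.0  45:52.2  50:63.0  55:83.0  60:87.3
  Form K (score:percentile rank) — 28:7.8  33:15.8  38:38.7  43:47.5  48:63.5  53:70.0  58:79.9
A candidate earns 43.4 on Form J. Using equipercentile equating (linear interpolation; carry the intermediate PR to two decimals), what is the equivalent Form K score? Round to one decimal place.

PR of 43.4 on Form J: 37.0 + (43.4 − 40)/(45 − 40) × (52.2 − 37.0) = 47.34
On Form K, PR 47.34 falls between score 38 (PR 38.7) and 43 (PR 47.5).
Interpolate: 38 + (47.34 − 38.7)/(47.5 − 38.7) × (43 − 38) = 42.9

42.9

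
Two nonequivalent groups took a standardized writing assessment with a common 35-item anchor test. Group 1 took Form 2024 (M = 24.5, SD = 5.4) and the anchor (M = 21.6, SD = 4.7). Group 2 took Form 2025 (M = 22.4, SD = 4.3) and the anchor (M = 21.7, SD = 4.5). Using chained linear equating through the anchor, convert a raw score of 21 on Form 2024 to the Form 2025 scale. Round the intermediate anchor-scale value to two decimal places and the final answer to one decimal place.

19.4

Form 2024 → anchor (Group 1): v = (4.7/5.4)(21 − 24.5) + 21.6 = 18.55
anchor → Form 2025 (Group 2): y = (4.3/4.5)(18.55 − 21.7) + 22.4 = 19.4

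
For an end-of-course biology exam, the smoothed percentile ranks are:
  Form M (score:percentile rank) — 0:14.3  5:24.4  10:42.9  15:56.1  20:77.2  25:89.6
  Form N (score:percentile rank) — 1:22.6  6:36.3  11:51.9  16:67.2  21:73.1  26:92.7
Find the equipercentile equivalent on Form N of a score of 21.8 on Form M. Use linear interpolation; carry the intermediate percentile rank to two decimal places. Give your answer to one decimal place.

PR of 21.8 on Form M: 77.2 + (21.8 − 20)/(25 − 20) × (89.6 − 77.2) = 81.66
On Form N, PR 81.66 falls between score 21 (PR 73.1) and 26 (PR 92.7).
Interpolate: 21 + (81.66 − 73.1)/(92.7 − 73.1) × (26 − 21) = 23.2

23.2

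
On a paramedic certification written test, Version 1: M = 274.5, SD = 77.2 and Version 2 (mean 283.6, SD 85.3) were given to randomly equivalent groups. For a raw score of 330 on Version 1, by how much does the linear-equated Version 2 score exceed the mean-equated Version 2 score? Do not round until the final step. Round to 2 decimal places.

Mean-equated: 330 + (283.6 − 274.5) = 339.10
Linear-equated: (85.3/77.2)(330 − 274.5) + 283.6 = 344.923
Difference = 344.923 − 339.10 = 5.82

5.82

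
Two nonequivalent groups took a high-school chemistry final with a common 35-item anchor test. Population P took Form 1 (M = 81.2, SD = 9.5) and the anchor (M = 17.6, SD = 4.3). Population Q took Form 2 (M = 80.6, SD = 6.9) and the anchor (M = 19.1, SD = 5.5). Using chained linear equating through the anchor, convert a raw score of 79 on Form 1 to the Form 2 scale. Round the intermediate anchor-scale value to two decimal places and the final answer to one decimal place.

77.5

Form 1 → anchor (Population P): v = (4.3/9.5)(79 − 81.2) + 17.6 = 16.60
anchor → Form 2 (Population Q): y = (6.9/5.5)(16.60 − 19.1) + 80.6 = 77.5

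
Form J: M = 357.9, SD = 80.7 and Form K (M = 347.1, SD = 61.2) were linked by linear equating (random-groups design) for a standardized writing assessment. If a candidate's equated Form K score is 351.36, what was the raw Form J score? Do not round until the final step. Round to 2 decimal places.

363.52

Invert y = (SD_Y/SD_X)(x − M_X) + M_Y:
x = (SD_X/SD_Y)(y − M_Y) + M_X = (80.7/61.2)(351.36 − 347.1) + 357.9
x = 1.318627 × 4.260 + 357.9 = 363.52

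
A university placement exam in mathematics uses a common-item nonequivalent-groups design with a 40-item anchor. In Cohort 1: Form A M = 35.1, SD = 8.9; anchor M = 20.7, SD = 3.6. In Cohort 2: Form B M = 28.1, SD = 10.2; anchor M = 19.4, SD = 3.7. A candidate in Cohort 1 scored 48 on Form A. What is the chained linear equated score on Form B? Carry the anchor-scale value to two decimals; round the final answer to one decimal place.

Form A → anchor (Cohort 1): v = (3.6/8.9)(48 − 35.1) + 20.7 = 25.92
anchor → Form B (Cohort 2): y = (10.2/3.7)(25.92 − 19.4) + 28.1 = 46.1

46.1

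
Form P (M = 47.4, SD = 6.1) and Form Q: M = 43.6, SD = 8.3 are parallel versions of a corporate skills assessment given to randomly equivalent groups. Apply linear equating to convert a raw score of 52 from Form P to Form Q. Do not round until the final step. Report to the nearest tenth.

Linear equating: y = (SD_Y/SD_X)(x − M_X) + M_Y
y = (8.3/6.1)(52 − 47.4) + 43.6
y = 1.360656 × 4.6 + 43.6 = 6.2590 + 43.6 = 49.9

49.9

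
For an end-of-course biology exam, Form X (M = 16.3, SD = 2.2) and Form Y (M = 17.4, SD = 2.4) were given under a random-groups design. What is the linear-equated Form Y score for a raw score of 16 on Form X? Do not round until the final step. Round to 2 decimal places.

Linear equating: y = (SD_Y/SD_X)(x − M_X) + M_Y
y = (2.4/2.2)(16 − 16.3) + 17.4
y = 1.090909 × -0.3 + 17.4 = -0.3273 + 17.4 = 17.07

17.07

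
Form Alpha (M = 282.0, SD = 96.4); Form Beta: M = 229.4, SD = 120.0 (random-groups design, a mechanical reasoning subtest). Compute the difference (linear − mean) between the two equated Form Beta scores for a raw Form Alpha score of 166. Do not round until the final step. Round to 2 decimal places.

Mean-equated: 166 + (229.4 − 282.0) = 113.40
Linear-equated: (120.0/96.4)(166 − 282.0) + 229.4 = 85.002
Difference = 85.002 − 113.40 = -28.40

-28.40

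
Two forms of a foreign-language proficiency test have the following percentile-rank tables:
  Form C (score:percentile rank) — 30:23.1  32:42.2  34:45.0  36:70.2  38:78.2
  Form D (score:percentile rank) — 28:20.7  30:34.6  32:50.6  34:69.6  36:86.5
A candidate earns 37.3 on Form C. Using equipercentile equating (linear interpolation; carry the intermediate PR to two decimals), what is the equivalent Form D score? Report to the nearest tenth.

PR of 37.3 on Form C: 70.2 + (37.3 − 36)/(38 − 36) × (78.2 − 70.2) = 75.40
On Form D, PR 75.40 falls between score 34 (PR 69.6) and 36 (PR 86.5).
Interpolate: 34 + (75.40 − 69.6)/(86.5 − 69.6) × (36 − 34) = 34.7

34.7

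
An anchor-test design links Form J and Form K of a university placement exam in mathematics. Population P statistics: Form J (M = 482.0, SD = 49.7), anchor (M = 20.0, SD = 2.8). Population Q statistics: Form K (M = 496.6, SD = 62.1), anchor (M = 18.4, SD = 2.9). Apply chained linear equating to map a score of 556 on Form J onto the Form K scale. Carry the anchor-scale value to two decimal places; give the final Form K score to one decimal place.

620.2

Form J → anchor (Population P): v = (2.8/49.7)(556 − 482.0) + 20.0 = 24.17
anchor → Form K (Population Q): y = (62.1/2.9)(24.17 − 18.4) + 496.6 = 620.2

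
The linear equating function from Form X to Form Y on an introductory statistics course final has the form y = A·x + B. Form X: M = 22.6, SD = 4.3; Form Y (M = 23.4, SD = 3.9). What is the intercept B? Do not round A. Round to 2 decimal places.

A = SD_Y / SD_X = 3.9 / 4.3 = 0.906977
B = M_Y − A·M_X = 23.4 − 0.906977 × 22.6 = 2.90

2.90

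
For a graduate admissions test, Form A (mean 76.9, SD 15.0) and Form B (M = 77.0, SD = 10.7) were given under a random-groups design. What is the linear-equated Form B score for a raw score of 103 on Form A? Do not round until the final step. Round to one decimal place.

95.6

Linear equating: y = (SD_Y/SD_X)(x − M_X) + M_Y
y = (10.7/15.0)(103 − 76.9) + 77.0
y = 0.713333 × 26.1 + 77.0 = 18.6180 + 77.0 = 95.6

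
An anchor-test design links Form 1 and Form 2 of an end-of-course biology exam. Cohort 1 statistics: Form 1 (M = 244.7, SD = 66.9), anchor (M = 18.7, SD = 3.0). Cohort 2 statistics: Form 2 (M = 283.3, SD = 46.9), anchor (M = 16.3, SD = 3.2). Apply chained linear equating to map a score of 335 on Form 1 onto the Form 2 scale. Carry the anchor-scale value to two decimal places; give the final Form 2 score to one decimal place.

377.8

Form 1 → anchor (Cohort 1): v = (3.0/66.9)(335 − 244.7) + 18.7 = 22.75
anchor → Form 2 (Cohort 2): y = (46.9/3.2)(22.75 − 16.3) + 283.3 = 377.8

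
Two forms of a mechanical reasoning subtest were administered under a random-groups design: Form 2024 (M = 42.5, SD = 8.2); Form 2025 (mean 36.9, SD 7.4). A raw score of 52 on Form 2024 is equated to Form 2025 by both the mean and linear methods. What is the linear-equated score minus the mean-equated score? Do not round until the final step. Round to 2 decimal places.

Mean-equated: 52 + (36.9 − 42.5) = 46.40
Linear-equated: (7.4/8.2)(52 − 42.5) + 36.9 = 45.473
Difference = 45.473 − 46.40 = -0.93

-0.93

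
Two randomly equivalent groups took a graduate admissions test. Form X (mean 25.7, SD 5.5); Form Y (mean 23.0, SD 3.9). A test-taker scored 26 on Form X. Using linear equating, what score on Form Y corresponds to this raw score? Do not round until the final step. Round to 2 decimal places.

Linear equating: y = (SD_Y/SD_X)(x − M_X) + M_Y
y = (3.9/5.5)(26 − 25.7) + 23.0
y = 0.709091 × 0.3 + 23.0 = 0.2127 + 23.0 = 23.21

23.21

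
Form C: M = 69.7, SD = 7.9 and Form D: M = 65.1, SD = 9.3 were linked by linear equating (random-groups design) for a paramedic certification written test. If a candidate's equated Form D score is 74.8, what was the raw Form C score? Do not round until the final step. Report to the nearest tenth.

77.9

Invert y = (SD_Y/SD_X)(x − M_X) + M_Y:
x = (SD_X/SD_Y)(y − M_Y) + M_X = (7.9/9.3)(74.8 − 65.1) + 69.7
x = 0.849462 × 9.700 + 69.7 = 77.9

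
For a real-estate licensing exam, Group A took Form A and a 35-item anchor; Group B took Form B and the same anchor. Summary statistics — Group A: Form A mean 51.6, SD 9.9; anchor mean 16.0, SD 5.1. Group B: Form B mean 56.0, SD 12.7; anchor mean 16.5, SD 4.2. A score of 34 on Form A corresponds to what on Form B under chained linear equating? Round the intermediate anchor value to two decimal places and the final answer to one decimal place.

27.1

Form A → anchor (Group A): v = (5.1/9.9)(34 − 51.6) + 16.0 = 6.93
anchor → Form B (Group B): y = (12.7/4.2)(6.93 − 16.5) + 56.0 = 27.1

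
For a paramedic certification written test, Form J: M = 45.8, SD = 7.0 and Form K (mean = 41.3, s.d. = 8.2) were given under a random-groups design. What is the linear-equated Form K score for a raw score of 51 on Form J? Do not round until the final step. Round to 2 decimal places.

47.39

Linear equating: y = (SD_Y/SD_X)(x − M_X) + M_Y
y = (8.2/7.0)(51 − 45.8) + 41.3
y = 1.171429 × 5.2 + 41.3 = 6.0914 + 41.3 = 47.39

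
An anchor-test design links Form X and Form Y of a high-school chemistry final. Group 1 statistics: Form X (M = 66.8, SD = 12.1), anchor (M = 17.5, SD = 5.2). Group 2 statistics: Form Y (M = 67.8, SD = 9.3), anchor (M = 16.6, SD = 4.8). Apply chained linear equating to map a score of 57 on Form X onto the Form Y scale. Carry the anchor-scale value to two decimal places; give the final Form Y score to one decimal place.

Form X → anchor (Group 1): v = (5.2/12.1)(57 − 66.8) + 17.5 = 13.29
anchor → Form Y (Group 2): y = (9.3/4.8)(13.29 − 16.6) + 67.8 = 61.4

61.4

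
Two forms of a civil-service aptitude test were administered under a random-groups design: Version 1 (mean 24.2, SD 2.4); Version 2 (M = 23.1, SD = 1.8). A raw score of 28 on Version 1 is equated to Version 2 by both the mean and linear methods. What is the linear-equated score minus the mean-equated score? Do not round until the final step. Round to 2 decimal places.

-0.95

Mean-equated: 28 + (23.1 − 24.2) = 26.90
Linear-equated: (1.8/2.4)(28 − 24.2) + 23.1 = 25.950
Difference = 25.950 − 26.90 = -0.95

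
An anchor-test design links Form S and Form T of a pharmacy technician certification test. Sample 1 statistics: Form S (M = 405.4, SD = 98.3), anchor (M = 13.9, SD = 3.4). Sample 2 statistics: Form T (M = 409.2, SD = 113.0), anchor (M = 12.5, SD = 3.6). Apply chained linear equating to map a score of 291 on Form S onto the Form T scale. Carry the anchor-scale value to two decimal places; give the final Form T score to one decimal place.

328.8

Form S → anchor (Sample 1): v = (3.4/98.3)(291 − 405.4) + 13.9 = 9.94
anchor → Form T (Sample 2): y = (113.0/3.6)(9.94 − 12.5) + 409.2 = 328.8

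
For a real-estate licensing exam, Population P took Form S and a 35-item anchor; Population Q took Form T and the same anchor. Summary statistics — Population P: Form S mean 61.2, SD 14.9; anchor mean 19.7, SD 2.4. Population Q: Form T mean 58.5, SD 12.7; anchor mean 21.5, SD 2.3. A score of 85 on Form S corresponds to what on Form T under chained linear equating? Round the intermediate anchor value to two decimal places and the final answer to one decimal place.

69.7

Form S → anchor (Population P): v = (2.4/14.9)(85 − 61.2) + 19.7 = 23.53
anchor → Form T (Population Q): y = (12.7/2.3)(23.53 − 21.5) + 58.5 = 69.7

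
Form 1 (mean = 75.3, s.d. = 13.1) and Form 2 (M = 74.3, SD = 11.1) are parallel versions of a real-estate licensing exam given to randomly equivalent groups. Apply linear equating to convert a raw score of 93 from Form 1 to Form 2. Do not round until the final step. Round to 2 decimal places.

Linear equating: y = (SD_Y/SD_X)(x − M_X) + M_Y
y = (11.1/13.1)(93 − 75.3) + 74.3
y = 0.847328 × 17.7 + 74.3 = 14.9977 + 74.3 = 89.30

89.30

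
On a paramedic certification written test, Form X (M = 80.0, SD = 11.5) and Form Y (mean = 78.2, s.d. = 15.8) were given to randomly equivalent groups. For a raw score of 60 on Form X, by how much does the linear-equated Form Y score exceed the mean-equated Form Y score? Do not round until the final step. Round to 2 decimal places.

-7.48

Mean-equated: 60 + (78.2 − 80.0) = 58.20
Linear-equated: (15.8/11.5)(60 − 80.0) + 78.2 = 50.722
Difference = 50.722 − 58.20 = -7.48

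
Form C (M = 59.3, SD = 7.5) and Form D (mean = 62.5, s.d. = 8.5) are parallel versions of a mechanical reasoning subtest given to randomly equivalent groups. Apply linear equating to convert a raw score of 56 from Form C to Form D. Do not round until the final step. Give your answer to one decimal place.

Linear equating: y = (SD_Y/SD_X)(x − M_X) + M_Y
y = (8.5/7.5)(56 − 59.3) + 62.5
y = 1.133333 × -3.3 + 62.5 = -3.7400 + 62.5 = 58.8

58.8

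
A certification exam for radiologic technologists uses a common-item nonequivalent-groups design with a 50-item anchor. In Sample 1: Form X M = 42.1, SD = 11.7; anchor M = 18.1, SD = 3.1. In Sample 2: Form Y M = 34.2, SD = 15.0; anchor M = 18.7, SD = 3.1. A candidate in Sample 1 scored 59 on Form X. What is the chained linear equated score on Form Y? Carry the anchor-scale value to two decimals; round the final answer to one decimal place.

Form X → anchor (Sample 1): v = (3.1/11.7)(59 − 42.1) + 18.1 = 22.58
anchor → Form Y (Sample 2): y = (15.0/3.1)(22.58 − 18.7) + 34.2 = 53.0

53.0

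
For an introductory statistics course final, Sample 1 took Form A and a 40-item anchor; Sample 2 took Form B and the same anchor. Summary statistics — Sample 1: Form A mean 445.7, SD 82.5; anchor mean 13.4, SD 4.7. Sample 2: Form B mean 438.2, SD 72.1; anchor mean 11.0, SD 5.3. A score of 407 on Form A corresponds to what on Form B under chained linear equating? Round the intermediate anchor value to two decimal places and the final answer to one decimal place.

Form A → anchor (Sample 1): v = (4.7/82.5)(407 − 445.7) + 13.4 = 11.20
anchor → Form B (Sample 2): y = (72.1/5.3)(11.20 − 11.0) + 438.2 = 440.9

440.9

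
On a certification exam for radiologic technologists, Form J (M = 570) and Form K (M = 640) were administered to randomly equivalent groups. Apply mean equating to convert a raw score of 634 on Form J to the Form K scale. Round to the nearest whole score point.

Mean equating: y = x + (M_Y − M_X) = 634 + (640 − 570) = 704

704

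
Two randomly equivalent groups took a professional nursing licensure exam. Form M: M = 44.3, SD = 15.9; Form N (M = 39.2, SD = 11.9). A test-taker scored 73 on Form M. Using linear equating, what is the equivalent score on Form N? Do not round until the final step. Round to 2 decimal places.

Linear equating: y = (SD_Y/SD_X)(x − M_X) + M_Y
y = (11.9/15.9)(73 − 44.3) + 39.2
y = 0.748428 × 28.7 + 39.2 = 21.4799 + 39.2 = 60.68

60.68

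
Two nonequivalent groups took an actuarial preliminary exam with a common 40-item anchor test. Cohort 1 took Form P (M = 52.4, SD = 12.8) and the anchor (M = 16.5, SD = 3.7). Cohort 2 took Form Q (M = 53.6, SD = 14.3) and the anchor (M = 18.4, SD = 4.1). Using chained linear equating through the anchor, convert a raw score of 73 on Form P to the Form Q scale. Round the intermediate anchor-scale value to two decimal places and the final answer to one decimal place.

Form P → anchor (Cohort 1): v = (3.7/12.8)(73 − 52.4) + 16.5 = 22.45
anchor → Form Q (Cohort 2): y = (14.3/4.1)(22.45 − 18.4) + 53.6 = 67.7

67.7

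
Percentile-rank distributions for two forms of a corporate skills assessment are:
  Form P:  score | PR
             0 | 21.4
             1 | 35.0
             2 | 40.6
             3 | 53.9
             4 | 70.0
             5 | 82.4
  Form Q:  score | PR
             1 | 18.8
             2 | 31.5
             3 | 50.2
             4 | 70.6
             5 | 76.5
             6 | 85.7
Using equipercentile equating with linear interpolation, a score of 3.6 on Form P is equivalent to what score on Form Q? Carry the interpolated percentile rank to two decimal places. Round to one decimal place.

3.7

PR of 3.6 on Form P: 53.9 + (3.6 − 3)/(4 − 3) × (70.0 − 53.9) = 63.56
On Form Q, PR 63.56 falls between score 3 (PR 50.2) and 4 (PR 70.6).
Interpolate: 3 + (63.56 − 50.2)/(70.6 − 50.2) × (4 − 3) = 3.7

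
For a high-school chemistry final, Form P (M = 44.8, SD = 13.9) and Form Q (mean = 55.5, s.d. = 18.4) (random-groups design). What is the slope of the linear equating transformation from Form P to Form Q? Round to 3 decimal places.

1.324

A = SD_Y / SD_X = 18.4 / 13.9 = 1.324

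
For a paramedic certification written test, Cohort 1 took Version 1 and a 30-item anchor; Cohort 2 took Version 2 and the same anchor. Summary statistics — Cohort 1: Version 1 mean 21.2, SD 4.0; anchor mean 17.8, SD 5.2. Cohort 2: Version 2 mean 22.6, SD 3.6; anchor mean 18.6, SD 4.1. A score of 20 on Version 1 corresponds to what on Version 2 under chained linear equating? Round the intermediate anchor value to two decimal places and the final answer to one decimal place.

20.5

Version 1 → anchor (Cohort 1): v = (5.2/4.0)(20 − 21.2) + 17.8 = 16.24
anchor → Version 2 (Cohort 2): y = (3.6/4.1)(16.24 − 18.6) + 22.6 = 20.5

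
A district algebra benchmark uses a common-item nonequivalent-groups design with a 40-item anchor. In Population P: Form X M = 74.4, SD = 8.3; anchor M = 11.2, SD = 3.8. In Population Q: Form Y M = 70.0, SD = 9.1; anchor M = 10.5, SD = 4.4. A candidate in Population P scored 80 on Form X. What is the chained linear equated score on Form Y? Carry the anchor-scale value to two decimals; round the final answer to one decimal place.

Form X → anchor (Population P): v = (3.8/8.3)(80 − 74.4) + 11.2 = 13.76
anchor → Form Y (Population Q): y = (9.1/4.4)(13.76 − 10.5) + 70.0 = 76.7

76.7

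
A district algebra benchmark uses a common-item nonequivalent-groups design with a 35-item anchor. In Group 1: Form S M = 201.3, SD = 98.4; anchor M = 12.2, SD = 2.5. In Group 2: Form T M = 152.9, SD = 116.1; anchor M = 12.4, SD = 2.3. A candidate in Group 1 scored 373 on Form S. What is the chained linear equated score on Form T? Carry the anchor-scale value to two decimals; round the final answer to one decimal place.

362.9

Form S → anchor (Group 1): v = (2.5/98.4)(373 − 201.3) + 12.2 = 16.56
anchor → Form T (Group 2): y = (116.1/2.3)(16.56 − 12.4) + 152.9 = 362.9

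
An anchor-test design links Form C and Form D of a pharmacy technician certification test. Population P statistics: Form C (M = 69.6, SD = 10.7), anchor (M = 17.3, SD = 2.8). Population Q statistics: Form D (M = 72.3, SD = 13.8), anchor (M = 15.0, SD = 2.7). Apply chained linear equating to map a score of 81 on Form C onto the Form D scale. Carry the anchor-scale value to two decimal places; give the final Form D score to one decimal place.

Form C → anchor (Population P): v = (2.8/10.7)(81 − 69.6) + 17.3 = 20.28
anchor → Form D (Population Q): y = (13.8/2.7)(20.28 − 15.0) + 72.3 = 99.3

99.3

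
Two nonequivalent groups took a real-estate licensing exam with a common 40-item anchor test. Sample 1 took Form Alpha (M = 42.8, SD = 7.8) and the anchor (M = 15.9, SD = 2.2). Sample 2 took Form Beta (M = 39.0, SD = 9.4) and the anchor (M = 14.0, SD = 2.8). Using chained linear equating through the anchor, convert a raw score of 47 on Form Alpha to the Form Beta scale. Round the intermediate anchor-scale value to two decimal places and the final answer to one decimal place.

49.3

Form Alpha → anchor (Sample 1): v = (2.2/7.8)(47 − 42.8) + 15.9 = 17.08
anchor → Form Beta (Sample 2): y = (9.4/2.8)(17.08 − 14.0) + 39.0 = 49.3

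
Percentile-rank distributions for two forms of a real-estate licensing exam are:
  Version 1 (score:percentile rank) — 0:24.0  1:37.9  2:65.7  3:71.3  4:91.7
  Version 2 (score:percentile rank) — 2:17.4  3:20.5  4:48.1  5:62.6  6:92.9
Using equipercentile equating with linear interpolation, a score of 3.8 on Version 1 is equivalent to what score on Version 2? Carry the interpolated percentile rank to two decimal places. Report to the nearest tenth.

PR of 3.8 on Version 1: 71.3 + (3.8 − 3)/(4 − 3) × (91.7 − 71.3) = 87.62
On Version 2, PR 87.62 falls between score 5 (PR 62.6) and 6 (PR 92.9).
Interpolate: 5 + (87.62 − 62.6)/(92.9 − 62.6) × (6 − 5) = 5.8

5.8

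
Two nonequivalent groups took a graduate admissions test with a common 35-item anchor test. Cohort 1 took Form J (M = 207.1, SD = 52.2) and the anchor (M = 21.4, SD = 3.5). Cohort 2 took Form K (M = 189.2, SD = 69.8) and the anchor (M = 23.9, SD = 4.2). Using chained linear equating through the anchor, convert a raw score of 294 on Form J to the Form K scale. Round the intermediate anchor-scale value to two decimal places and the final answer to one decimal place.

Form J → anchor (Cohort 1): v = (3.5/52.2)(294 − 207.1) + 21.4 = 27.23
anchor → Form K (Cohort 2): y = (69.8/4.2)(27.23 − 23.9) + 189.2 = 244.5

244.5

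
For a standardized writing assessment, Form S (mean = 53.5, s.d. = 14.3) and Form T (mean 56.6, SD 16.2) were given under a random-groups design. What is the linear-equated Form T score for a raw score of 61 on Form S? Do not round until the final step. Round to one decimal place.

Linear equating: y = (SD_Y/SD_X)(x − M_X) + M_Y
y = (16.2/14.3)(61 − 53.5) + 56.6
y = 1.132867 × 7.5 + 56.6 = 8.4965 + 56.6 = 65.1

65.1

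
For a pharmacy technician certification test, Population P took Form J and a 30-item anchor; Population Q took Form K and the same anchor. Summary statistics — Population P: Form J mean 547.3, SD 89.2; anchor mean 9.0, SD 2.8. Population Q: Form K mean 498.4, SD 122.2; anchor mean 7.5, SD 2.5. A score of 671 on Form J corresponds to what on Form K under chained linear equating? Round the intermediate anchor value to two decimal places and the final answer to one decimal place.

Form J → anchor (Population P): v = (2.8/89.2)(671 − 547.3) + 9.0 = 12.88
anchor → Form K (Population Q): y = (122.2/2.5)(12.88 − 7.5) + 498.4 = 761.4

761.4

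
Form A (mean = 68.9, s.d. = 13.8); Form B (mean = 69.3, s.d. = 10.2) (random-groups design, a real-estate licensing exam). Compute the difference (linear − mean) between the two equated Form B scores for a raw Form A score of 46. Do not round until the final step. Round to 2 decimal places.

Mean-equated: 46 + (69.3 − 68.9) = 46.40
Linear-equated: (10.2/13.8)(46 − 68.9) + 69.3 = 52.374
Difference = 52.374 − 46.40 = 5.97

5.97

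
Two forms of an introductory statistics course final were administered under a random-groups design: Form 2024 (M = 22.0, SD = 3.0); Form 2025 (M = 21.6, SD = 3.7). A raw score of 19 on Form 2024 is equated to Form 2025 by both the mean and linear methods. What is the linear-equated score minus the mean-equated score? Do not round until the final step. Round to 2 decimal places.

-0.70

Mean-equated: 19 + (21.6 − 22.0) = 18.60
Linear-equated: (3.7/3.0)(19 − 22.0) + 21.6 = 17.900
Difference = 17.900 − 18.60 = -0.70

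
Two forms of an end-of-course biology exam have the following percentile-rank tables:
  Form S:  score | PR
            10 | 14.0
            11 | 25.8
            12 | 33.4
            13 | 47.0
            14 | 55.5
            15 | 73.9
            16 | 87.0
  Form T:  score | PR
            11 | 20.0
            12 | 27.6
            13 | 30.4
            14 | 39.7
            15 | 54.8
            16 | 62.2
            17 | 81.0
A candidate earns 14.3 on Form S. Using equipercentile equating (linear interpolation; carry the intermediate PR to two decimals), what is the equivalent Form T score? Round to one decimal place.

PR of 14.3 on Form S: 55.5 + (14.3 − 14)/(15 − 14) × (73.9 − 55.5) = 61.02
On Form T, PR 61.02 falls between score 15 (PR 54.8) and 16 (PR 62.2).
Interpolate: 15 + (61.02 − 54.8)/(62.2 − 54.8) × (16 − 15) = 15.8

15.8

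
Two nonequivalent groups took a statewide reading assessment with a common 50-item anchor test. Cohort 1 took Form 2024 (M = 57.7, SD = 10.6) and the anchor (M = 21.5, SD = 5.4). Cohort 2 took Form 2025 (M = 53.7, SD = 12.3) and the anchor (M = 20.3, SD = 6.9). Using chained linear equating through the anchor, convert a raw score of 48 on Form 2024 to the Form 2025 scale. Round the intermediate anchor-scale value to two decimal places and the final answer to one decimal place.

47.0

Form 2024 → anchor (Cohort 1): v = (5.4/10.6)(48 − 57.7) + 21.5 = 16.56
anchor → Form 2025 (Cohort 2): y = (12.3/6.9)(16.56 − 20.3) + 53.7 = 47.0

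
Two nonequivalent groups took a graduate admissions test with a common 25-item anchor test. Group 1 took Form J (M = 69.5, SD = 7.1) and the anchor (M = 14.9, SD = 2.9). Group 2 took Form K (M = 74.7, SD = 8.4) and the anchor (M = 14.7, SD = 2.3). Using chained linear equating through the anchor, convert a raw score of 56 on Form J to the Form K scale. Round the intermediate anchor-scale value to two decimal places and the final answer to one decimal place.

55.3

Form J → anchor (Group 1): v = (2.9/7.1)(56 − 69.5) + 14.9 = 9.39
anchor → Form K (Group 2): y = (8.4/2.3)(9.39 − 14.7) + 74.7 = 55.3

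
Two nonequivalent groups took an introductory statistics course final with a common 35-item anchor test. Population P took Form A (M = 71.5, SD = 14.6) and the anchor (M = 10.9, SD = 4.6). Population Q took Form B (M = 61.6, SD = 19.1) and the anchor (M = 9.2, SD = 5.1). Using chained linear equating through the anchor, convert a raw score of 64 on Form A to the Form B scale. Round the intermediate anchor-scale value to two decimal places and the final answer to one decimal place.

Form A → anchor (Population P): v = (4.6/14.6)(64 − 71.5) + 10.9 = 8.54
anchor → Form B (Population Q): y = (19.1/5.1)(8.54 − 9.2) + 61.6 = 59.1

59.1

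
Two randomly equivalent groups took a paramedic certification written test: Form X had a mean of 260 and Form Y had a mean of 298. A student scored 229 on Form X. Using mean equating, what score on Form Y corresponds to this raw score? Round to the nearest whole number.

267

Mean equating: y = x + (M_Y − M_X) = 229 + (298 − 260) = 267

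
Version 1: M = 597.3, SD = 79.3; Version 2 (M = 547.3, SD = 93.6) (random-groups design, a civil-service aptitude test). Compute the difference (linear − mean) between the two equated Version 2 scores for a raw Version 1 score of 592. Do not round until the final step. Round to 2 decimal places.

-0.96

Mean-equated: 592 + (547.3 − 597.3) = 542.00
Linear-equated: (93.6/79.3)(592 − 597.3) + 547.3 = 541.044
Difference = 541.044 − 542.00 = -0.96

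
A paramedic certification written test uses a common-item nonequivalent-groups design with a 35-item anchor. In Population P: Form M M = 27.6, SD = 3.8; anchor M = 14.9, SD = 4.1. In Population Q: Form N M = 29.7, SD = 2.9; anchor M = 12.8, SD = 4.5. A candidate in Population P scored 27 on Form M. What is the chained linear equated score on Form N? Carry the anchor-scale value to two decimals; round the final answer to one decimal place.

Form M → anchor (Population P): v = (4.1/3.8)(27 − 27.6) + 14.9 = 14.25
anchor → Form N (Population Q): y = (2.9/4.5)(14.25 − 12.8) + 29.7 = 30.6

30.6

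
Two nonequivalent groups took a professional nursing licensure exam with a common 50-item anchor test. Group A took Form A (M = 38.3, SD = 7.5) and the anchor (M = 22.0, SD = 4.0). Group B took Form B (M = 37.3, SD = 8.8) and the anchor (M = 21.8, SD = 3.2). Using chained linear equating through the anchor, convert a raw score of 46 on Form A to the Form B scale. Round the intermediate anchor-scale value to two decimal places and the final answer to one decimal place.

Form A → anchor (Group A): v = (4.0/7.5)(46 − 38.3) + 22.0 = 26.11
anchor → Form B (Group B): y = (8.8/3.2)(26.11 − 21.8) + 37.3 = 49.2

49.2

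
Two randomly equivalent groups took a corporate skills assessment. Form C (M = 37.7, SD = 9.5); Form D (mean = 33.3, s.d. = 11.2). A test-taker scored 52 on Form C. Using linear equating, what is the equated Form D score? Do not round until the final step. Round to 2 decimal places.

50.16

Linear equating: y = (SD_Y/SD_X)(x − M_X) + M_Y
y = (11.2/9.5)(52 − 37.7) + 33.3
y = 1.178947 × 14.3 + 33.3 = 16.8589 + 33.3 = 50.16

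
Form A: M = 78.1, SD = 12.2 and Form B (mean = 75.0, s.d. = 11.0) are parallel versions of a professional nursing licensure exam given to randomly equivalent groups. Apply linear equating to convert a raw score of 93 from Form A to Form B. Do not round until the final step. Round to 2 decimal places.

Linear equating: y = (SD_Y/SD_X)(x − M_X) + M_Y
y = (11.0/12.2)(93 − 78.1) + 75.0
y = 0.901639 × 14.9 + 75.0 = 13.4344 + 75.0 = 88.43

88.43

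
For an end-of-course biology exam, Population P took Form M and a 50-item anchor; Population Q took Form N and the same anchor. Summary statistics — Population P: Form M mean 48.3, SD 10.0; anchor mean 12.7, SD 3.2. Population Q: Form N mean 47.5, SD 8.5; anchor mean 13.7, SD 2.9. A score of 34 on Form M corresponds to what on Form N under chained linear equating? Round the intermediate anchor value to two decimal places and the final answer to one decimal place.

31.1

Form M → anchor (Population P): v = (3.2/10.0)(34 − 48.3) + 12.7 = 8.12
anchor → Form N (Population Q): y = (8.5/2.9)(8.12 − 13.7) + 47.5 = 31.1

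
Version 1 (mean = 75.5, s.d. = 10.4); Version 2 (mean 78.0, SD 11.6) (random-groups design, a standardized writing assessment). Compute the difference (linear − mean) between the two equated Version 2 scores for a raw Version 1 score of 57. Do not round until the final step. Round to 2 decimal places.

Mean-equated: 57 + (78.0 − 75.5) = 59.50
Linear-equated: (11.6/10.4)(57 − 75.5) + 78.0 = 57.365
Difference = 57.365 − 59.50 = -2.13

-2.13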